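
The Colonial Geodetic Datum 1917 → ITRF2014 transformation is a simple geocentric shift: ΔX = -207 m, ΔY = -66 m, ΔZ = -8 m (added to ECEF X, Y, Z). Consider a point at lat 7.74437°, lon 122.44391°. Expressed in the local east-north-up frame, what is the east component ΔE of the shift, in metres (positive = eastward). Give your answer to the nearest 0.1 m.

At φ = 7.74437°, λ = 122.44391°: sin φ = 0.134754, cos φ = 0.990879, sin λ = 0.843917, cos λ = -0.536474.
ΔE = −sin λ·ΔX + cos λ·ΔY = −(0.843917)·(-207) + (-0.536474)·(-66) = 210.10 m.

ΔE = 210.1 m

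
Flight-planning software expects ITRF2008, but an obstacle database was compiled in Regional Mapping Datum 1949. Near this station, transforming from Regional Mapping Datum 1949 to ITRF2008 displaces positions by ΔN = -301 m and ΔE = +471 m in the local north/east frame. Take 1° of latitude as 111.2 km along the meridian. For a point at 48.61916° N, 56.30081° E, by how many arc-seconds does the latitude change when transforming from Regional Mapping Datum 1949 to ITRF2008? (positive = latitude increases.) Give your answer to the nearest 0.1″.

Δφ = -9.7″

1° of latitude = 111.2 km, so Δφ = -301.0 / 111200 = -0.0027068° = -9.745″.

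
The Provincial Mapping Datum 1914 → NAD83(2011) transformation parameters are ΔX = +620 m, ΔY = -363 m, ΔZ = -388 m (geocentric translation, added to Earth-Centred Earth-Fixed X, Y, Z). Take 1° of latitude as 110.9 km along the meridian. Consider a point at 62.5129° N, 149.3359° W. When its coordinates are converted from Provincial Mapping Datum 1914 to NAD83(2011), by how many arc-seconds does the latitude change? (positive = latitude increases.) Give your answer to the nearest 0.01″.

Δφ = 4.21″

sin φ = 0.887115, cos φ = 0.461549, sin λ = -0.510004, cos λ = -0.860172.
North component: ΔN = −sin φ cos λ·ΔX − sin φ sin λ·ΔY + cos φ·ΔZ = −(0.887115)(-0.860172)(620) − (0.887115)(-0.510004)(-363) + (0.461549)(-388) = 129.79 m.
1° of latitude spans 110900 m, so Δφ = 129.79 / 110900 × 3600 = 4.213″.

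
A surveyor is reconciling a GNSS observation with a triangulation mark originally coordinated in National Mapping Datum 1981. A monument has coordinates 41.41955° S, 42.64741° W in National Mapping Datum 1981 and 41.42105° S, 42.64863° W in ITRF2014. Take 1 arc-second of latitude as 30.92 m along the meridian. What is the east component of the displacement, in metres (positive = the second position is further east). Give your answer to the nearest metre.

Δφ = -41.42105° − -41.41955° = -0.00150°; Δλ = -42.64863° − -42.64741° = -0.00122°.
1° of latitude = 3600 × 30.92 = 111312 m.
ΔN = Δφ × 111312 = -167.0 m; ΔE = Δλ × 111312 × cos(-41.41955°) = -0.00122 × 111312 × 0.749885 = -101.8 m.

ΔE = -102 m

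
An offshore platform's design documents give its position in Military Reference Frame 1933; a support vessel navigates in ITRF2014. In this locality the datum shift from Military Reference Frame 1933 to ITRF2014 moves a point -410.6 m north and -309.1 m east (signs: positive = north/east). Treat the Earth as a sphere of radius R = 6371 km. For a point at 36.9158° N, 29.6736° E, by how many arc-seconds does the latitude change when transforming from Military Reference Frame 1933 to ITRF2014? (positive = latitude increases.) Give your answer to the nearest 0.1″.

On a sphere of radius R, 1 rad of latitude = R, so Δφ = ΔN / R = -410.6 / 6371000 = -6.4448e-05 rad = -13.293″.

Δφ = -13.3″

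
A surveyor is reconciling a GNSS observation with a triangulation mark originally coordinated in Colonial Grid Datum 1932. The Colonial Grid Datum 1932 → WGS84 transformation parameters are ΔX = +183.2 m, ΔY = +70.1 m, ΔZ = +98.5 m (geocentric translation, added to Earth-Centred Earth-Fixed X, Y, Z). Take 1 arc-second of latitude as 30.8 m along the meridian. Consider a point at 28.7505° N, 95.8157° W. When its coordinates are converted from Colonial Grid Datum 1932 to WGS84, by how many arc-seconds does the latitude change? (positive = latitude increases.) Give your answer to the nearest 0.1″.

sin φ = 0.480996, cos φ = 0.876723, sin λ = -0.994853, cos λ = -0.101329.
North component: ΔN = −sin φ cos λ·ΔX − sin φ sin λ·ΔY + cos φ·ΔZ = −(0.480996)(-0.101329)(183.2) − (0.480996)(-0.994853)(70.1) + (0.876723)(98.5) = 128.83 m.
1° of latitude spans 3600 × 30.80 = 110880 m, so Δφ = 128.83 / 110880 × 3600 = 4.183″.

Δφ = 4.2″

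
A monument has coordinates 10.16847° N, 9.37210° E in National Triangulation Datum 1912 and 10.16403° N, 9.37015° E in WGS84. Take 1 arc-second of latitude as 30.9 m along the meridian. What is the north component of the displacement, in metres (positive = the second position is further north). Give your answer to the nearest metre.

Δφ = 10.16403° − 10.16847° = -0.00444°; Δλ = 9.37015° − 9.37210° = -0.00195°.
1° of latitude = 3600 × 30.90 = 111240 m.
ΔN = Δφ × 111240 = -493.9 m; ΔE = Δλ × 111240 × cos(10.16847°) = -0.00195 × 111240 × 0.984293 = -213.5 m.

ΔN = -494 m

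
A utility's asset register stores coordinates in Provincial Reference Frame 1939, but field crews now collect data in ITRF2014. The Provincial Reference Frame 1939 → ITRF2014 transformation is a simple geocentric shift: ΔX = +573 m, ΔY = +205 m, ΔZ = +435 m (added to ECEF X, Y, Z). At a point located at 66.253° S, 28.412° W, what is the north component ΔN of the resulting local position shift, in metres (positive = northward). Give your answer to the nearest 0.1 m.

ΔN = 547.2 m

The local north axis is (−sin φ cos λ, −sin φ sin λ, cos φ), giving ΔN = 461.311 − 89.282 + 175.174 = 547.20 m.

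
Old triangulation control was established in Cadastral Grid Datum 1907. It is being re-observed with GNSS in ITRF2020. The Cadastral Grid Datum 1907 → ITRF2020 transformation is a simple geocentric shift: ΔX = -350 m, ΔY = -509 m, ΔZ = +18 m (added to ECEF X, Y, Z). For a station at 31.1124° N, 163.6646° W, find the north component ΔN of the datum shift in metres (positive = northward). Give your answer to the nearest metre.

ΔN = -232 m

The local north axis is (−sin φ cos λ, −sin φ sin λ, cos φ), giving ΔN = -173.551 − 73.974 + 15.411 = -232.11 m.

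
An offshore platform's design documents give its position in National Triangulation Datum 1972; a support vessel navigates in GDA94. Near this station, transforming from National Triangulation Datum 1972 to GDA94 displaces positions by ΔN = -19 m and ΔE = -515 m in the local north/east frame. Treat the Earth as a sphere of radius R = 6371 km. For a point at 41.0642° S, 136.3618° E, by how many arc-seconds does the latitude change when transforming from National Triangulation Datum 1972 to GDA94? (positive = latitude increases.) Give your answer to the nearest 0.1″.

Δφ = -0.6″

On a sphere of radius R, 1 rad of latitude = R, so Δφ = ΔN / R = -19.0 / 6371000 = -2.9823e-06 rad = -0.615″.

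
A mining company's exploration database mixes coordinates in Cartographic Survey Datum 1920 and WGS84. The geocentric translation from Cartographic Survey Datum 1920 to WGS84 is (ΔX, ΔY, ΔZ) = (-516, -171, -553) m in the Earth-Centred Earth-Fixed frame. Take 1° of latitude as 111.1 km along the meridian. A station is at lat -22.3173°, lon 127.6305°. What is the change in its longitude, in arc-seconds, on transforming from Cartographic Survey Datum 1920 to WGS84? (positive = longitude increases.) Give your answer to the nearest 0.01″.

sin φ = -0.379736, cos φ = 0.925095, sin λ = 0.791965, cos λ = -0.610567.
East component: ΔE = −sin λ·ΔX + cos λ·ΔY = −(0.791965)(-516) + (-0.610567)(-171) = 513.06 m.
1° of latitude spans 111100 m; at latitude φ, 1° of longitude spans that × cos φ = 102778.1 m, so Δλ = 513.06 / 102778.1 × 3600 = 17.971″.

Δλ = 17.97″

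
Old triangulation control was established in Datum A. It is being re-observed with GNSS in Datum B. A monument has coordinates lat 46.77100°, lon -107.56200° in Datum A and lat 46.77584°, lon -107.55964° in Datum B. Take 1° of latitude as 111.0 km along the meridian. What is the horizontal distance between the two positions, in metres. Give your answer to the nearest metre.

Δφ = 46.77584° − 46.77100° = +0.00484°; Δλ = -107.55964° − -107.56200° = +0.00236°.
ΔN = Δφ × 111000 = 537.2 m; ΔE = Δλ × 111000 × cos(46.77100°) = +0.00236 × 111000 × 0.684916 = 179.4 m.
Distance = √(ΔE² + ΔN²) = √(179.4² + 537.2²) = 566.4 m.

566 m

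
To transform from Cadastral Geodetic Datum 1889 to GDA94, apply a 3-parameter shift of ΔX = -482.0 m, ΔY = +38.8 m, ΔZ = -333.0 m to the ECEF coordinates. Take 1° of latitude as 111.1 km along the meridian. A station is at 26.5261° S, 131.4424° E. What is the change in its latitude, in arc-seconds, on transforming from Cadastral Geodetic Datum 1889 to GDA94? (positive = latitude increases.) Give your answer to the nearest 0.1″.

sin φ = -0.446605, cos φ = 0.894731, sin λ = 0.749621, cos λ = -0.661867.
North component: ΔN = −sin φ cos λ·ΔX − sin φ sin λ·ΔY + cos φ·ΔZ = −(-0.446605)(-0.661867)(-482.0) − (-0.446605)(0.749621)(38.8) + (0.894731)(-333.0) = -142.48 m.
1° of latitude spans 111100 m, so Δφ = -142.48 / 111100 × 3600 = -4.617″.

Δφ = -4.6″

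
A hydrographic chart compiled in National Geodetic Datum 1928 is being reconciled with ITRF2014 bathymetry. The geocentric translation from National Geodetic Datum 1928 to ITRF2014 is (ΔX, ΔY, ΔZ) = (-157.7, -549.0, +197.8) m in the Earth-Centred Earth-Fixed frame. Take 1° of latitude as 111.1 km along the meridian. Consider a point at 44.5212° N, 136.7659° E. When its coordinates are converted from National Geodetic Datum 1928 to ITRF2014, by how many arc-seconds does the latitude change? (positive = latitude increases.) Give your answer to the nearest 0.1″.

sin φ = 0.701173, cos φ = 0.712991, sin λ = 0.684981, cos λ = -0.728561.
North component: ΔN = −sin φ cos λ·ΔX − sin φ sin λ·ΔY + cos φ·ΔZ = −(0.701173)(-0.728561)(-157.7) − (0.701173)(0.684981)(-549.0) + (0.712991)(197.8) = 324.15 m.
1° of latitude spans 111100 m, so Δφ = 324.15 / 111100 × 3600 = 10.503″.

Δφ = 10.5″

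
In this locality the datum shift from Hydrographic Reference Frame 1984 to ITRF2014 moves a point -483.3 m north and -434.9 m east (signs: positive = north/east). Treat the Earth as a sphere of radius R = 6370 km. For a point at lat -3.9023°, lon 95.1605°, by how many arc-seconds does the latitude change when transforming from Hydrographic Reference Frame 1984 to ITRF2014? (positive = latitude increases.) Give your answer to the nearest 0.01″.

On a sphere of radius R, 1 rad of latitude = R, so Δφ = ΔN / R = -483.3 / 6370000 = -7.5871e-05 rad = -15.650″.

Δφ = -15.65″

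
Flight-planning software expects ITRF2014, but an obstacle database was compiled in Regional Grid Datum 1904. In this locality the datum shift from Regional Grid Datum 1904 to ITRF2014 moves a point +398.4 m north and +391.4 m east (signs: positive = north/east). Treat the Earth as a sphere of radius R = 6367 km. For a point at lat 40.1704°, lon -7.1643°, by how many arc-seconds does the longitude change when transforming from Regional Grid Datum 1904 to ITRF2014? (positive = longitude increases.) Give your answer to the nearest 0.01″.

Δλ = 16.59″

At latitude 40.1704°, cos φ = 0.764129.
One radian of longitude at latitude φ spans R cos φ, so Δλ = ΔE / (R cos φ) = 391.4 / (6367000 × 0.764129) = 8.0449e-05 rad = 16.594″.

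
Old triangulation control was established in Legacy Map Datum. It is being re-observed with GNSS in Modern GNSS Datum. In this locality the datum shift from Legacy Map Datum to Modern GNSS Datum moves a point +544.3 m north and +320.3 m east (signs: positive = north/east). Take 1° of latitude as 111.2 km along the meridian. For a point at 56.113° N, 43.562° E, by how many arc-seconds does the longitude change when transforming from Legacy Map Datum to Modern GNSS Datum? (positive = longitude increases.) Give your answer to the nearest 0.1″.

Δλ = 18.6″

At latitude 56.113°, cos φ = 0.557557.
1° of longitude at this latitude = 111.2 × cos φ = 62.00 km, so Δλ = 320.3 / 62000.3 = 0.0051661° = 18.598″.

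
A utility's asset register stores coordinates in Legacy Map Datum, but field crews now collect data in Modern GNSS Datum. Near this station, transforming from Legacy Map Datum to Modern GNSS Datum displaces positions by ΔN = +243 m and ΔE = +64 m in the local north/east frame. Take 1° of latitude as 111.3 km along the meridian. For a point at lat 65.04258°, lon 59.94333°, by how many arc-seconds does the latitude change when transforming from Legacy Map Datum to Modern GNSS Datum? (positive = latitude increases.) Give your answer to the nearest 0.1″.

1° of latitude = 111.3 km, so Δφ = 243.0 / 111300 = 0.0021833° = 7.860″.

Δφ = 7.9″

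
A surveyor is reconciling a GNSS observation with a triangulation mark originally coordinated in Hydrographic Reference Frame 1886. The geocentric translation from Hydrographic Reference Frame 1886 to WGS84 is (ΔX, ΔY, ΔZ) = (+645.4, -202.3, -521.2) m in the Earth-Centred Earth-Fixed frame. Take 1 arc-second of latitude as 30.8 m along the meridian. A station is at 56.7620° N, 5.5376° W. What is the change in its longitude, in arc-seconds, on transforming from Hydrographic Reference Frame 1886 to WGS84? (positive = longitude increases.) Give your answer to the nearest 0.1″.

sin φ = 0.836401, cos φ = 0.548118, sin λ = -0.096499, cos λ = 0.995333.
East component: ΔE = −sin λ·ΔX + cos λ·ΔY = −(-0.096499)(645.4) + (0.995333)(-202.3) = -139.08 m.
1° of latitude spans 3600 × 30.80 = 110880 m; at latitude φ, 1° of longitude spans that × cos φ = 60775.3 m, so Δλ = -139.08 / 60775.3 × 3600 = -8.238″.

Δλ = -8.2″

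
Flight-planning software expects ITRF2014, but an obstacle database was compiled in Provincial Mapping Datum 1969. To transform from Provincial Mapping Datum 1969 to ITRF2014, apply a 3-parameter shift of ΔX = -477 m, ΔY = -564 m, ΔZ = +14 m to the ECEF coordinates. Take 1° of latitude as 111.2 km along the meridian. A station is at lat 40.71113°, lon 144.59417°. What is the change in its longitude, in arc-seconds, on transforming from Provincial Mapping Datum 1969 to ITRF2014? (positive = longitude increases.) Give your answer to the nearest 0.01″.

Δλ = 31.44″

sin φ = 0.652246, cos φ = 0.758008, sin λ = 0.579364, cos λ = -0.815069.
East component: ΔE = −sin λ·ΔX + cos λ·ΔY = −(0.579364)(-477) + (-0.815069)(-564) = 736.06 m.
1° of latitude spans 111200 m; at latitude φ, 1° of longitude spans that × cos φ = 84290.5 m, so Δλ = 736.06 / 84290.5 × 3600 = 31.437″.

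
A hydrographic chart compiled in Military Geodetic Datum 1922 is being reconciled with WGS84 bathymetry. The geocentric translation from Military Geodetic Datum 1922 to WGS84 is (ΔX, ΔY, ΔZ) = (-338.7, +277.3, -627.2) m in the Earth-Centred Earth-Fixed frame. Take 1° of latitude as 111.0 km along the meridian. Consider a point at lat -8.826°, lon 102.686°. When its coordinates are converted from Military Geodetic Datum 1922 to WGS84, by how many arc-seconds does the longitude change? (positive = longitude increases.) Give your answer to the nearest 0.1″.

Δλ = 8.8″

sin φ = -0.153434, cos φ = 0.988159, sin λ = 0.975588, cos λ = -0.219608.
East component: ΔE = −sin λ·ΔX + cos λ·ΔY = −(0.975588)(-338.7) + (-0.219608)(277.3) = 269.53 m.
1° of latitude spans 111000 m; at latitude φ, 1° of longitude spans that × cos φ = 109685.6 m, so Δλ = 269.53 / 109685.6 × 3600 = 8.846″.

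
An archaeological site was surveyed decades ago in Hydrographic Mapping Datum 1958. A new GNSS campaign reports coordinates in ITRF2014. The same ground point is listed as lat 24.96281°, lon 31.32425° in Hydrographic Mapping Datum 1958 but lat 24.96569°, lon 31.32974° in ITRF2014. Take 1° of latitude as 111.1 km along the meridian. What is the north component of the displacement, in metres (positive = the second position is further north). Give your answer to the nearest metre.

Δφ = 24.96569° − 24.96281° = +0.00288°; Δλ = 31.32974° − 31.32425° = +0.00549°.
ΔN = Δφ × 111100 = 320.0 m; ΔE = Δλ × 111100 × cos(24.96281°) = +0.00549 × 111100 × 0.906582 = 553.0 m.

ΔN = 320 m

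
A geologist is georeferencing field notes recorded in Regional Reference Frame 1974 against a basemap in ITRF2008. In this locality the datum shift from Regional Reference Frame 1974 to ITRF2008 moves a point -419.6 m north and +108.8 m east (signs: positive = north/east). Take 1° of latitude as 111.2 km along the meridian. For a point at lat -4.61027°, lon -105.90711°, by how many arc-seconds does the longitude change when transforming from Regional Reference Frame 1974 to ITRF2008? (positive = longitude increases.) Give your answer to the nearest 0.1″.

At latitude -4.61027°, cos φ = 0.996764.
1° of longitude at this latitude = 111.2 × cos φ = 110.84 km, so Δλ = 108.8 / 110840.2 = 0.0009816° = 3.534″.

Δλ = 3.5″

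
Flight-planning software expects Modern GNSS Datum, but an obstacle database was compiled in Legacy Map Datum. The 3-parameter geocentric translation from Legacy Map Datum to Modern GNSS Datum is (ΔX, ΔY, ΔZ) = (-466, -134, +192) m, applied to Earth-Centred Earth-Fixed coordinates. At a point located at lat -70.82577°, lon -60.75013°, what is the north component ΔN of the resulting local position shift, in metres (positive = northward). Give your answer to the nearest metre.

ΔN = -42 m

At φ = -70.82577°, λ = -60.75013°: sin φ = -0.944524, cos φ = 0.328442, sin λ = -0.872497, cos λ = 0.488619.
ΔN = −sin φ cos λ·ΔX − sin φ sin λ·ΔY + cos φ·ΔZ = −(-0.944524)(0.488619)(-466) − (-0.944524)(-0.872497)(-134) + (0.328442)(192) = -41.58 m.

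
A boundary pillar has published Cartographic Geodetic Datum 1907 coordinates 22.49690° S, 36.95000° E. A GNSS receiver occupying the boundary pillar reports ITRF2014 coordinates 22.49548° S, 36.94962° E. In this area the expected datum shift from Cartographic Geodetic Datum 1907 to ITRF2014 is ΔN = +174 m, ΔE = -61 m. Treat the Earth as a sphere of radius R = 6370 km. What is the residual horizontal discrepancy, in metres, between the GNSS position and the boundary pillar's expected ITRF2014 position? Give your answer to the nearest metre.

Observed coordinate differences: Δφ = +0.00142°, Δλ = -0.00038°.
Converting to metres (1° lat = 111177 m, cos φ = 0.923900): observed ΔN = 157.9 m, observed ΔE = -39.0 m.
Subtracting the expected shift leaves a residual of 157.9 − (174) = -16.1 m north and -39.0 − (-61) = 22.0 m east.
Residual distance = √((-16.1)² + 22.0²) = 27.3 m.

27 m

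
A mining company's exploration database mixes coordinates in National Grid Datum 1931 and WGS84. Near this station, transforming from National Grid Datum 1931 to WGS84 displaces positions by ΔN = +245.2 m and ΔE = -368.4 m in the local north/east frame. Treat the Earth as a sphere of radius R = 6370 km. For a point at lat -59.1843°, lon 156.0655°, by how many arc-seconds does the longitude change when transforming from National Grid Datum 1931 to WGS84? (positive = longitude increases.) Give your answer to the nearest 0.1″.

At latitude -59.1843°, cos φ = 0.512278.
One radian of longitude at latitude φ spans R cos φ, so Δλ = ΔE / (R cos φ) = -368.4 / (6370000 × 0.512278) = -1.1289e-04 rad = -23.286″.

Δλ = -23.3″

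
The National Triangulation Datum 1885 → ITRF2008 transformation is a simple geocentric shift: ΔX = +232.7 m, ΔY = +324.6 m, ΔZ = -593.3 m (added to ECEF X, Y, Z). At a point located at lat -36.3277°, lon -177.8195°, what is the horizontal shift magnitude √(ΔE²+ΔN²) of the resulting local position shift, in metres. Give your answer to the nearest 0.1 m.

At φ = -36.3277°, λ = -177.8195°: sin φ = -0.592403, cos φ = 0.805642, sin λ = -0.038048, cos λ = -0.999276.
ΔE = −sin λ·ΔX + cos λ·ΔY = −(-0.038048)·(232.7) + (-0.999276)·(324.6) = -315.51 m.
ΔN = −sin φ cos λ·ΔX − sin φ sin λ·ΔY + cos φ·ΔZ = −(-0.592403)(-0.999276)(232.7) − (-0.592403)(-0.038048)(324.6) + (0.805642)(-593.3) = -623.06 m.
Horizontal magnitude = √(ΔE² + ΔN²) = √((-315.51)² + (-623.06)²) = 698.39 m.

698.4 m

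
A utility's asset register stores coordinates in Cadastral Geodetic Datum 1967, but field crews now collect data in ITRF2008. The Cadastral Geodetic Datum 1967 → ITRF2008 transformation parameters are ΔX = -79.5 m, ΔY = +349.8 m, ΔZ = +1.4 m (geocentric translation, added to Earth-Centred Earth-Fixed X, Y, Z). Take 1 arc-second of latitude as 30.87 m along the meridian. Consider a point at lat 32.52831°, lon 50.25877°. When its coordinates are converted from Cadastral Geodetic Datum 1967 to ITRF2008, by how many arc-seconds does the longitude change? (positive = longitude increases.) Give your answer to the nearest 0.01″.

sin φ = 0.537716, cos φ = 0.843126, sin λ = 0.768940, cos λ = 0.639321.
East component: ΔE = −sin λ·ΔX + cos λ·ΔY = −(0.768940)(-79.5) + (0.639321)(349.8) = 284.77 m.
1° of latitude spans 3600 × 30.87 = 111132 m; at latitude φ, 1° of longitude spans that × cos φ = 93698.3 m, so Δλ = 284.77 / 93698.3 × 3600 = 10.941″.

Δλ = 10.94″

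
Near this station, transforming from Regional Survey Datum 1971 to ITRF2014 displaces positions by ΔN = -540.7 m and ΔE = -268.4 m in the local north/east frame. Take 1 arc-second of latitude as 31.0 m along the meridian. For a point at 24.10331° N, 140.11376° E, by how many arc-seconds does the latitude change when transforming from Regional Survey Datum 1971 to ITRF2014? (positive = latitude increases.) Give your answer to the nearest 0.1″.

1″ of latitude = 31.00 m, so Δφ = -540.7 / 31.00 = -17.442″.

Δφ = -17.4″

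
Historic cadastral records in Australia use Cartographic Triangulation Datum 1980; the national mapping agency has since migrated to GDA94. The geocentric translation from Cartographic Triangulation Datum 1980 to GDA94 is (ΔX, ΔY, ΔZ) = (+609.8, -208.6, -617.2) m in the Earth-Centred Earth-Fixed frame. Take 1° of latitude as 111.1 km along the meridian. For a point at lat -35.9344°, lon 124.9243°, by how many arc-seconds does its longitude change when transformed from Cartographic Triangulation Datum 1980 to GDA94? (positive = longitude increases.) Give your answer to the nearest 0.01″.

sin φ = -0.586859, cos φ = 0.809689, sin λ = 0.819909, cos λ = -0.572494.
East component: ΔE = −sin λ·ΔX + cos λ·ΔY = −(0.819909)(609.8) + (-0.572494)(-208.6) = -380.56 m.
1° of latitude spans 111100 m; at latitude φ, 1° of longitude spans that × cos φ = 89956.5 m, so Δλ = -380.56 / 89956.5 × 3600 = -15.230″.

Δλ = -15.23″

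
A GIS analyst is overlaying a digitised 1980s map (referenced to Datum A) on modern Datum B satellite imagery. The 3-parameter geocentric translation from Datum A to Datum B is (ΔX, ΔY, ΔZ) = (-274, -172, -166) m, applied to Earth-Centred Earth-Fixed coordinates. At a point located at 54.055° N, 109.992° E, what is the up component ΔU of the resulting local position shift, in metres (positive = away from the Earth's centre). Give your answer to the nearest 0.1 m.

The local up (radial) axis is (cos φ cos λ, cos φ sin λ, sin φ), giving ΔU = 54.990 − 94.881 − 134.390 = -174.28 m.

ΔU = -174.3 m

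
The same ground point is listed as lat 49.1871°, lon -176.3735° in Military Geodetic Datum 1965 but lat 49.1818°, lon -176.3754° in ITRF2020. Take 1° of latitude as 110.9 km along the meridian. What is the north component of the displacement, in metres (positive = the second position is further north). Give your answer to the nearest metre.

Δφ = 49.1818° − 49.1871° = -0.0053°; Δλ = -176.3754° − -176.3735° = -0.0019°.
ΔN = Δφ × 110900 = -587.8 m; ΔE = Δλ × 110900 × cos(49.1871°) = -0.0019 × 110900 × 0.653591 = -137.7 m.

ΔN = -588 m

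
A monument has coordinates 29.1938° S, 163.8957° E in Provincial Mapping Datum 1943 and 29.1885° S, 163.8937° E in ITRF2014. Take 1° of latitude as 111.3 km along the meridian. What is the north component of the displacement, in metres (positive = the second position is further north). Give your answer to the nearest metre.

ΔN = 590 m

Δφ = -29.1885° − -29.1938° = +0.0053°; Δλ = 163.8937° − 163.8957° = -0.0020°.
ΔN = Δφ × 111300 = 589.9 m; ΔE = Δλ × 111300 × cos(-29.1938°) = -0.0020 × 111300 × 0.872975 = -194.3 m.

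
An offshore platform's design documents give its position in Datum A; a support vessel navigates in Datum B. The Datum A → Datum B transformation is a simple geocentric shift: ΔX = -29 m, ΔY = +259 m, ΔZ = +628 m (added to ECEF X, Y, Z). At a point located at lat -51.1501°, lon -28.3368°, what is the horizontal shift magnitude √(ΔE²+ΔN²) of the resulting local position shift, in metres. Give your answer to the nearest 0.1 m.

351.2 m

The local east axis at (φ, λ) is (−sin λ, cos λ, 0), so ΔE = −sin(-28.3368°)·(-29) + cos(-28.3368°)·259 = 214.20 m.
The local north axis is (−sin φ cos λ, −sin φ sin λ, cos φ), giving ΔN = -19.879 − 95.741 + 393.933 = 278.31 m.
Horizontal magnitude = √(ΔE² + ΔN²) = √(214.20² + 278.31²) = 351.20 m.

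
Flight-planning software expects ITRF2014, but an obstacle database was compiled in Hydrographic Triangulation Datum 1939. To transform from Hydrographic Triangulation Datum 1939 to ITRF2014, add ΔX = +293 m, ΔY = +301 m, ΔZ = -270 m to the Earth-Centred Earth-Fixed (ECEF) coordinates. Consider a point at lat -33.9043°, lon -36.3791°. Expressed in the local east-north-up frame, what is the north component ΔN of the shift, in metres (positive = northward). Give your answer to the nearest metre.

At φ = -33.9043°, λ = -36.3791°: sin φ = -0.557807, cos φ = 0.829970, sin λ = -0.593125, cos λ = 0.805110.
ΔN = −sin φ cos λ·ΔX − sin φ sin λ·ΔY + cos φ·ΔZ = −(-0.557807)(0.805110)(293) − (-0.557807)(-0.593125)(301) + (0.829970)(-270) = -192.09 m.

ΔN = -192 m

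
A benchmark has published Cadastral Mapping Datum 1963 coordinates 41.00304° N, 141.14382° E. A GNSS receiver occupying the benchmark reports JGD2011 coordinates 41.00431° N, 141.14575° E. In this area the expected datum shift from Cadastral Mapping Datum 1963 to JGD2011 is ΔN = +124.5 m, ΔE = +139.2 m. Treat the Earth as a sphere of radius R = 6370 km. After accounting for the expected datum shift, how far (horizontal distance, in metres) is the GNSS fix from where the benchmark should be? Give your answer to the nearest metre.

28 m

Observed coordinate differences: Δφ = +0.00127°, Δλ = +0.00193°.
Converting to metres (1° lat = 111177 m, cos φ = 0.754675): observed ΔN = 141.2 m, observed ΔE = 161.9 m.
Subtracting the expected shift leaves a residual of 141.2 − (124.5) = 16.7 m north and 161.9 − (139.2) = 22.7 m east.
Residual distance = √(16.7² + 22.7²) = 28.2 m.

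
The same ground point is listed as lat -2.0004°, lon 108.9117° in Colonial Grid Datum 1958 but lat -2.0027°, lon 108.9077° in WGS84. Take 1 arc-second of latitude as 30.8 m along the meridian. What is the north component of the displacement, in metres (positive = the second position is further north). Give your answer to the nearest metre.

Δφ = -2.0027° − -2.0004° = -0.0023°; Δλ = 108.9077° − 108.9117° = -0.0040°.
1° of latitude = 3600 × 30.80 = 110880 m.
ΔN = Δφ × 110880 = -255.0 m; ΔE = Δλ × 110880 × cos(-2.0004°) = -0.0040 × 110880 × 0.999391 = -443.2 m.

ΔN = -255 m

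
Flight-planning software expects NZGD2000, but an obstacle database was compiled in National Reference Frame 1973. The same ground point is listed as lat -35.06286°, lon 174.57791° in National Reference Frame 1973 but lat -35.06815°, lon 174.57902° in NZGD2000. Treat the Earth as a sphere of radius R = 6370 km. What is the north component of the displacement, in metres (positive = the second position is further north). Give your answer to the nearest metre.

ΔN = -588 m

Δφ = -35.06815° − -35.06286° = -0.00529°; Δλ = 174.57902° − 174.57791° = +0.00111°.
1° along a meridian = πR/180 = 111177 m.
ΔN = Δφ × 111177 = -588.1 m; ΔE = Δλ × 111177 × cos(-35.06286°) = +0.00111 × 111177 × 0.818522 = 101.0 m.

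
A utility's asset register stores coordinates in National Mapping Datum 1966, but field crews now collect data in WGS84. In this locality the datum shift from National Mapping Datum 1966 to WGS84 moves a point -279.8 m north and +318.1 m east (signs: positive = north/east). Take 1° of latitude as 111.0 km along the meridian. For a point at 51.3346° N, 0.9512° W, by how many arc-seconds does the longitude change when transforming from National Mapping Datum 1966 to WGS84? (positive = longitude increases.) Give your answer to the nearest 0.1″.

At latitude 51.3346°, cos φ = 0.624771.
1° of longitude at this latitude = 111.0 × cos φ = 69.35 km, so Δλ = 318.1 / 69349.6 = 0.0045869° = 16.513″.

Δλ = 16.5″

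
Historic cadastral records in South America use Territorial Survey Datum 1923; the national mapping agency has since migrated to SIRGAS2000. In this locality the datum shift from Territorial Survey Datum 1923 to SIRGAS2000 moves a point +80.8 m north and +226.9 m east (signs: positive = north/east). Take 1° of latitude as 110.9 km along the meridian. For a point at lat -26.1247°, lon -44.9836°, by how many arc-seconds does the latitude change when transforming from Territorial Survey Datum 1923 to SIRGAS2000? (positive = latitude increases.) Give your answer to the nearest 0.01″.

1° of latitude = 110.9 km, so Δφ = 80.8 / 110900 = 0.0007286° = 2.623″.

Δφ = 2.62″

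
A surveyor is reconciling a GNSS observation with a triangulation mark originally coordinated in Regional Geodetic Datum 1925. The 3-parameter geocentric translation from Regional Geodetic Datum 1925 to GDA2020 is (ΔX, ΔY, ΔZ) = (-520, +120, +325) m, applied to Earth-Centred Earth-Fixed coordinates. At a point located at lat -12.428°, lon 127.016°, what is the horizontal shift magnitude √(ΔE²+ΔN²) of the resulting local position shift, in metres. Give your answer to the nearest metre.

At φ = -12.428°, λ = 127.016°: sin φ = -0.215213, cos φ = 0.976567, sin λ = 0.798467, cos λ = -0.602038.
ΔE = −sin λ·ΔX + cos λ·ΔY = −(0.798467)·(-520) + (-0.602038)·(120) = 342.96 m.
ΔN = −sin φ cos λ·ΔX − sin φ sin λ·ΔY + cos φ·ΔZ = −(-0.215213)(-0.602038)(-520) − (-0.215213)(0.798467)(120) + (0.976567)(325) = 405.38 m.
Horizontal magnitude = √(ΔE² + ΔN²) = √(342.96² + 405.38²) = 530.99 m.

531 m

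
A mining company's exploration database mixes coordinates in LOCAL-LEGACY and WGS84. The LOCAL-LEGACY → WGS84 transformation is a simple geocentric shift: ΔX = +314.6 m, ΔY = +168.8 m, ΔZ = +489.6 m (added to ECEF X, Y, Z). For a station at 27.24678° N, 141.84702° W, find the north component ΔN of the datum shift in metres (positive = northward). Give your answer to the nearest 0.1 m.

The local north axis is (−sin φ cos λ, −sin φ sin λ, cos φ), giving ΔN = 113.261 + 47.741 + 435.275 = 596.28 m.

ΔN = 596.3 m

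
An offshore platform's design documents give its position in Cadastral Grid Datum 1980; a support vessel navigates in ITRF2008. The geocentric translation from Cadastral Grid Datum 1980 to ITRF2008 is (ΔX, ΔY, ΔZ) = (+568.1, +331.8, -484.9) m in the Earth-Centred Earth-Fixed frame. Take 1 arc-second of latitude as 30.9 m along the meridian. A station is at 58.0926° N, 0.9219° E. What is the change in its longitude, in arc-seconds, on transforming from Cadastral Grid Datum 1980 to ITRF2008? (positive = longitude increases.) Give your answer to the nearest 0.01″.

Δλ = 19.75″

sin φ = 0.848903, cos φ = 0.528548, sin λ = 0.016089, cos λ = 0.999871.
East component: ΔE = −sin λ·ΔX + cos λ·ΔY = −(0.016089)(568.1) + (0.999871)(331.8) = 322.62 m.
1° of latitude spans 3600 × 30.90 = 111240 m; at latitude φ, 1° of longitude spans that × cos φ = 58795.7 m, so Δλ = 322.62 / 58795.7 × 3600 = 19.753″.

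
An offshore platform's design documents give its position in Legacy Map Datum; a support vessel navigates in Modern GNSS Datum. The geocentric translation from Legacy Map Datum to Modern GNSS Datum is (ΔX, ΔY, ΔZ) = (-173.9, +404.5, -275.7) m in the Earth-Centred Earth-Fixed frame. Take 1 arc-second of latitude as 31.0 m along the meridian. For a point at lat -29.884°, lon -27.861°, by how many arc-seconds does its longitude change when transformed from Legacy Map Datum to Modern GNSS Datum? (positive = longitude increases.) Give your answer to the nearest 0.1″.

sin φ = -0.498246, cos φ = 0.867036, sin λ = -0.467328, cos λ = 0.884084.
East component: ΔE = −sin λ·ΔX + cos λ·ΔY = −(-0.467328)(-173.9) + (0.884084)(404.5) = 276.34 m.
1° of latitude spans 3600 × 31.00 = 111600 m; at latitude φ, 1° of longitude spans that × cos φ = 96761.2 m, so Δλ = 276.34 / 96761.2 × 3600 = 10.281″.

Δλ = 10.3″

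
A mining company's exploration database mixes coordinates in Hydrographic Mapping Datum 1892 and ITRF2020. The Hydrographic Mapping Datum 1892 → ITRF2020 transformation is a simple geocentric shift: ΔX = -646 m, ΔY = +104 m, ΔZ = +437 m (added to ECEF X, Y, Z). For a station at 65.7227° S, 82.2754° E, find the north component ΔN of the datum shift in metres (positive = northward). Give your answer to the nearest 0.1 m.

ΔN = 194.5 m

The local north axis is (−sin φ cos λ, −sin φ sin λ, cos φ), giving ΔN = -79.151 + 93.943 + 179.674 = 194.47 m.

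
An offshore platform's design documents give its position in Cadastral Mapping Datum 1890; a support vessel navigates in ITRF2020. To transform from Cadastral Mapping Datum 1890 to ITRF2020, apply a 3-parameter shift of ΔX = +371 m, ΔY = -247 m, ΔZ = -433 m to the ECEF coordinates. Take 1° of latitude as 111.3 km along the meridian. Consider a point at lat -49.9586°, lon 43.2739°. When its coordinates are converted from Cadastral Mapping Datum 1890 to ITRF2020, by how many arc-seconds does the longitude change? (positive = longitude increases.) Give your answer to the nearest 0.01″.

Δλ = -21.83″

sin φ = -0.765580, cos φ = 0.643341, sin λ = 0.685487, cos λ = 0.728085.
East component: ΔE = −sin λ·ΔX + cos λ·ΔY = −(0.685487)(371) + (0.728085)(-247) = -434.15 m.
1° of latitude spans 111300 m; at latitude φ, 1° of longitude spans that × cos φ = 71603.8 m, so Δλ = -434.15 / 71603.8 × 3600 = -21.828″.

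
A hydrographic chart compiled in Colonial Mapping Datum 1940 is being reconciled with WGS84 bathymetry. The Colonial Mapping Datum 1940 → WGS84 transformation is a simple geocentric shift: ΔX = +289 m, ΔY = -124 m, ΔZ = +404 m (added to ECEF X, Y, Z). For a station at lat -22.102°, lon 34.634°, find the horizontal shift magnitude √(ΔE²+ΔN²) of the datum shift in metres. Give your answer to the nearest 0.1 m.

512.0 m

The local east axis at (φ, λ) is (−sin λ, cos λ, 0), so ΔE = −sin(34.634°)·289 + cos(34.634°)·(-124) = -266.28 m.
The local north axis is (−sin φ cos λ, −sin φ sin λ, cos φ), giving ΔN = 89.470 − 26.516 + 374.312 = 437.27 m.
Horizontal magnitude = √(ΔE² + ΔN²) = √((-266.28)² + 437.27²) = 511.96 m.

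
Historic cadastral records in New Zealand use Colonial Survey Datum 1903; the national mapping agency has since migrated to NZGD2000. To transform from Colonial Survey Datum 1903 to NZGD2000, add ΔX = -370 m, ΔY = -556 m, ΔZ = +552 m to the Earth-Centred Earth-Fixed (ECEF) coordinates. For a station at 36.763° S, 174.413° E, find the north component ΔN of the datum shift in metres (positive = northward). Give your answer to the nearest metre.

The local north axis is (−sin φ cos λ, −sin φ sin λ, cos φ), giving ΔN = 220.395 − 32.397 + 442.217 = 630.22 m.

ΔN = 630 m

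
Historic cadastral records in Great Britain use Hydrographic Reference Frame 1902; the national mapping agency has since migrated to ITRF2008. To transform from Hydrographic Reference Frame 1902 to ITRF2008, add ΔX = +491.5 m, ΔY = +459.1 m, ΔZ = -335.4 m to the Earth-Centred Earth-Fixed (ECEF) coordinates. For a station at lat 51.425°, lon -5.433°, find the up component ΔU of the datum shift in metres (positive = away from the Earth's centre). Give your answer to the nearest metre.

At φ = 51.425°, λ = -5.433°: sin φ = 0.781793, cos φ = 0.623539, sin λ = -0.094682, cos λ = 0.995508.
ΔU = cos φ cos λ·ΔX + cos φ sin λ·ΔY + sin φ·ΔZ = (0.623539)(0.995508)(491.5) + (0.623539)(-0.094682)(459.1) + (0.781793)(-335.4) = 15.77 m.

ΔU = 16 m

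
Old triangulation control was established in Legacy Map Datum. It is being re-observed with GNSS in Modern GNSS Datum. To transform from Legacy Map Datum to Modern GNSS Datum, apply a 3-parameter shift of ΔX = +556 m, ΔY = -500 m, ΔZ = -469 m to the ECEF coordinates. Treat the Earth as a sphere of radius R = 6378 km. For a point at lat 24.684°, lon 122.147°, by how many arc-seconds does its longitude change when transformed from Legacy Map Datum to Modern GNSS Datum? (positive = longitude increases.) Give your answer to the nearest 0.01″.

Δλ = -7.29″

sin φ = 0.417613, cos φ = 0.908625, sin λ = 0.846686, cos λ = -0.532093.
East component: ΔE = −sin λ·ΔX + cos λ·ΔY = −(0.846686)(556) + (-0.532093)(-500) = -204.71 m.
1° of latitude spans πR/180 = 111317 m; at latitude φ, 1° of longitude spans that × cos φ = 101145.5 m, so Δλ = -204.71 / 101145.5 × 3600 = -7.286″.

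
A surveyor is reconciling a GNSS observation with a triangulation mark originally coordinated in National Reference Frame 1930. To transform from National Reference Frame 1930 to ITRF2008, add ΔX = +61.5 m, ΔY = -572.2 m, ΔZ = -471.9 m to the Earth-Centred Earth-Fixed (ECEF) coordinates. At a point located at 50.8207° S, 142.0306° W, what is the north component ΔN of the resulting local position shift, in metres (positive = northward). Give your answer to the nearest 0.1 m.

ΔN = -62.8 m

The local north axis is (−sin φ cos λ, −sin φ sin λ, cos φ), giving ΔN = -37.583 + 272.892 − 298.122 = -62.81 m.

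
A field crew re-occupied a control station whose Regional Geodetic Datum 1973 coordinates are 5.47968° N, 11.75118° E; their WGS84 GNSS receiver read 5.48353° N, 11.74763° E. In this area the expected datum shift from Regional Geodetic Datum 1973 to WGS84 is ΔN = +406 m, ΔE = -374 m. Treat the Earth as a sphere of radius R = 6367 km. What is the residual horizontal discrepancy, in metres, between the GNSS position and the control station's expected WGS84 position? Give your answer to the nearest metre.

Observed coordinate differences: Δφ = +0.00385°, Δλ = -0.00355°.
Converting to metres (1° lat = 111125 m, cos φ = 0.995430): observed ΔN = 427.8 m, observed ΔE = -392.7 m.
Subtracting the expected shift leaves a residual of 427.8 − (406) = 21.8 m north and -392.7 − (-374) = -18.7 m east.
Residual distance = √(21.8² + (-18.7)²) = 28.7 m.

29 m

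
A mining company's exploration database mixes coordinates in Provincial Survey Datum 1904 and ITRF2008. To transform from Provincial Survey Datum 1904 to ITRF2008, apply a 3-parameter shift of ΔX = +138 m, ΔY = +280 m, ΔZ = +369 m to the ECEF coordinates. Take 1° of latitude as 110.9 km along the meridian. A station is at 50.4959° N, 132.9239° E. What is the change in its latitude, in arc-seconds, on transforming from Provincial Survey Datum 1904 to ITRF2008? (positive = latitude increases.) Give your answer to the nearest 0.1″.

Δφ = 4.8″

sin φ = 0.771579, cos φ = 0.636133, sin λ = 0.732259, cos λ = -0.681026.
North component: ΔN = −sin φ cos λ·ΔX − sin φ sin λ·ΔY + cos φ·ΔZ = −(0.771579)(-0.681026)(138) − (0.771579)(0.732259)(280) + (0.636133)(369) = 149.05 m.
1° of latitude spans 110900 m, so Δφ = 149.05 / 110900 × 3600 = 4.838″.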